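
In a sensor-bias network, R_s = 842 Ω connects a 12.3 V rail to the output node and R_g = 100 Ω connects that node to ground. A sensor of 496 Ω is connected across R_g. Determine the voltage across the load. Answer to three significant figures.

The load sits in parallel with R_g: R_g‖R_L = (100 × 496) / (100 + 496) = 83.22 Ω.
V_out = 12.3 × 83.22 / (842 + 83.22) = 12.3 × 83.22/925.2 = 1.11 V.
(Unloaded it would have been 1.31 V.)

V_out ≈ 1.11 V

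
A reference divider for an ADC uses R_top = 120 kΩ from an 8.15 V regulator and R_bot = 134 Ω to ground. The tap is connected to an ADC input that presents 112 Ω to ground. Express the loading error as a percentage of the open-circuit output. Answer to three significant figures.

54.4 %

Unloaded V = 8.15 × 134/120100 = 0.009091 V.
Loaded: R_bot‖R_L = 61.01 Ω, giving V = 8.15 × 61.01/120100 = 0.004141 V.
Drop = (0.009091 − 0.004141) / 0.009091 = 54.4 %.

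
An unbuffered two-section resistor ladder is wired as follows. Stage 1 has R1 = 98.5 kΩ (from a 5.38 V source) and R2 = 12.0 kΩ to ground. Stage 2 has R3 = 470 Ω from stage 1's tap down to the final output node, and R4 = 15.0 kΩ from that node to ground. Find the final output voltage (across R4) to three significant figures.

Stage 2 presents R3+R4 = 15470 Ω as a load on stage 1's tap.
Stage 1's lower leg becomes R2‖(R3+R4) = 6758 Ω, so V_mid = 5.38 × 6758/105300 = 0.3454 V.
Stage 2 is itself unloaded: V_out = V_mid × R4/(R3+R4) = 0.3454 × 15000/15470 = 0.335 V.

V_out ≈ 0.335 V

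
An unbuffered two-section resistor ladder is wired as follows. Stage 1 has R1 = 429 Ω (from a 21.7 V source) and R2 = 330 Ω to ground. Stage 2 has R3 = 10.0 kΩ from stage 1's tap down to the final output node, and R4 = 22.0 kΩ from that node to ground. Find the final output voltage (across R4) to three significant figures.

V_out ≈ 6.45 V

Stage 2 presents R3+R4 = 32000 Ω as a load on stage 1's tap.
Stage 1's lower leg becomes R2‖(R3+R4) = 326.6 Ω, so V_mid = 21.7 × 326.6/755.6 = 9.380 V.
Stage 2 is itself unloaded: V_out = V_mid × R4/(R3+R4) = 9.380 × 22000/32000 = 6.45 V.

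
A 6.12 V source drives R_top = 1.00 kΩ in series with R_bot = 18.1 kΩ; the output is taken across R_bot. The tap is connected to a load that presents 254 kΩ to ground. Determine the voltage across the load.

The load sits in parallel with R_bot: R_bot‖R_L = (18.1 × 254) / (18.1 + 254) = 16.90 kΩ.
V_out = 6.12 × 16.90 / (1.00 + 16.90) = 6.12 × 16.90/17.90 = 5.78 V.

V_out ≈ 5.78 V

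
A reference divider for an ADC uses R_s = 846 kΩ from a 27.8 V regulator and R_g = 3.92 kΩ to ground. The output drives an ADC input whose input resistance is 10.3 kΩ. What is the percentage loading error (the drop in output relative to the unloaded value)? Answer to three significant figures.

27.5 %

Unloaded V = 27.8 × 3.92/849.9 = 0.1282 V.
Loaded: R_g‖R_L = 2.839 kΩ, giving V = 27.8 × 2.839/848.8 = 0.09299 V.
Drop = (0.1282 − 0.09299) / 0.1282 = 27.5 %.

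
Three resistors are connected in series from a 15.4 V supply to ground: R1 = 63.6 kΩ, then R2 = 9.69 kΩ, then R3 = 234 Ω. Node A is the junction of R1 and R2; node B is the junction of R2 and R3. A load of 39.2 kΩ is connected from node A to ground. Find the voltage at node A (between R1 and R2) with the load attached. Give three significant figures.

V ≈ 1.71 V

Below node A the series string R2+R3 = 9924 Ω sits in parallel with the 39200 Ω load: 7919 Ω.
V_A = 15.4 × 7919/(63600 + 7919) = 1.71 V.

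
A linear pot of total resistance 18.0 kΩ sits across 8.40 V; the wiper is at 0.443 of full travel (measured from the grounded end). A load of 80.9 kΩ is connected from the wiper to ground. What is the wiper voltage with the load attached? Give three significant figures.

The wiper splits the pot into (1−α)R = 10.03 kΩ above and αR = 7.974 kΩ below.
Lower section ‖ load = 7.259 kΩ.
V_wiper = 8.40 × 7.259/(10.03 + 7.259) = 3.53 V.

V ≈ 3.53 V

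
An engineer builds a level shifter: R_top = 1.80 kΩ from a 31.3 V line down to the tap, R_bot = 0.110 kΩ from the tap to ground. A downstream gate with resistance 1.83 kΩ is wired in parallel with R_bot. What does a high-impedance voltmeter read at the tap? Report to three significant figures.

V_out ≈ 1.71 V

The load sits in parallel with R_bot: R_bot‖R_L = (110 × 1830) / (110 + 1830) = 103.8 Ω.
V_out = 31.3 × 103.8 / (1800 + 103.8) = 31.3 × 103.8/1904 = 1.71 V.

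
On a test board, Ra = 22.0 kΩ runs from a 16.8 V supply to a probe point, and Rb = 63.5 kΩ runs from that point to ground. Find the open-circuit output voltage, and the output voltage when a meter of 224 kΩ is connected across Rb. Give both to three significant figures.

Open-circuit: V = 16.8 × 63.5/(22.0 + 63.5) = 12.5 V.
With the load, Rb becomes Rb‖R_L = 49.47 kΩ, so V = 16.8 × 49.47/71.47 = 11.6 V.

Unloaded: 12.5 V; loaded: 11.6 V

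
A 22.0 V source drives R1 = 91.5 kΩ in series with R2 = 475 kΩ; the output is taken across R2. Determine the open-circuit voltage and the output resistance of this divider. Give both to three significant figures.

V_th = 18.4 V, R_th = 76.7 kΩ

V_th is the open-circuit tap voltage: 22.0 × 475/(91.5 + 475) = 18.4 V.
With the supply zeroed, R1 and R2 appear in parallel from the tap: R_th = R1‖R2 = (91.5 × 475)/566.5 = 76.7 kΩ.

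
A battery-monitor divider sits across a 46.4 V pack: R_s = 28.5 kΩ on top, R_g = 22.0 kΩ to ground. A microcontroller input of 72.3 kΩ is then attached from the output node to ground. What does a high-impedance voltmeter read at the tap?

The load sits in parallel with R_g: R_g‖R_L = (22.0 × 72.3) / (22.0 + 72.3) = 16.87 kΩ.
V_out = 46.4 × 16.87 / (28.5 + 16.87) = 46.4 × 16.87/45.37 = 17.3 V.

V_out ≈ 17.3 V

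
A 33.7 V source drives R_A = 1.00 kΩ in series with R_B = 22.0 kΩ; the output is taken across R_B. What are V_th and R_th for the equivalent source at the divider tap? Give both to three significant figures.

V_th = 32.2 V, R_th = 957 Ω

V_th is the open-circuit tap voltage: 33.7 × 22.0/(1.00 + 22.0) = 32.2 V.
With the supply zeroed, R_A and R_B appear in parallel from the tap: R_th = R_A‖R_B = (1.00 × 22.0)/23.00 = 957 Ω.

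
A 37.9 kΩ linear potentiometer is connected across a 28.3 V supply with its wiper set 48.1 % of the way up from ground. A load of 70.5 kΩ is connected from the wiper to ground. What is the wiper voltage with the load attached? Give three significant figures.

V ≈ 12.0 V

The wiper splits the pot into (1−α)R = 19.67 kΩ above and αR = 18.23 kΩ below.
Lower section ‖ load = 14.48 kΩ.
V_wiper = 28.3 × 14.48/(19.67 + 14.48) = 12.0 V.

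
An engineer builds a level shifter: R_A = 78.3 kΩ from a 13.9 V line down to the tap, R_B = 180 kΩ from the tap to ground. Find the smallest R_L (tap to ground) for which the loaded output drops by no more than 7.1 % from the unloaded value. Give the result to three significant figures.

R_L(min) ≈ 714 kΩ

Output resistance R_th = R_A‖R_B = (78.3 × 180)/258.3 = 54.56 kΩ.
The fractional drop is R_th/(R_th + R_L); requiring this ≤ 0.0710 gives R_L ≥ R_th(1/0.0710 − 1) = 54.56 × 13.08 = 714 kΩ.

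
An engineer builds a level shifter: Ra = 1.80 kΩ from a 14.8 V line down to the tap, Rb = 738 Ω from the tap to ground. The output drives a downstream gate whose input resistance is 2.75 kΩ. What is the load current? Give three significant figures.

Rb‖R_L = 581.9 Ω; V_out = 14.8 × 581.9/2382 = 3.615 V.
I_L = V_out / R_L = 3.615 / 2.75 kΩ = 1.31 mA.

I_L ≈ 1.31 mA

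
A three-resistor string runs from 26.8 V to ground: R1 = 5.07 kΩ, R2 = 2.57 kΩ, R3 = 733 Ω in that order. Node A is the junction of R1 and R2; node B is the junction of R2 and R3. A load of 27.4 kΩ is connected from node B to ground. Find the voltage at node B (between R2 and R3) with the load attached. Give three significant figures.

V ≈ 2.29 V

At node B, R3 is in parallel with the load: R3‖R_L = 713.9 Ω.
Below node A the resistance is R2 + (R3‖R_L) = 3284 Ω, so V_A = 26.8 × 3284/8354 = 10.54 V.
Then V_B = V_A × (R3‖R_L)/(R2 + R3‖R_L) = 10.54 × 713.9/3284 = 2.29 V.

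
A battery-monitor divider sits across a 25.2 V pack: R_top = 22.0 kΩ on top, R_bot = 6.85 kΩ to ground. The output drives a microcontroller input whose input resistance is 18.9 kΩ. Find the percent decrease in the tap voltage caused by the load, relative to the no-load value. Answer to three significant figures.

Unloaded V = 25.2 × 6.85/28.85 = 5.983 V.
Loaded: R_bot‖R_L = 5.028 kΩ, giving V = 25.2 × 5.028/27.03 = 4.688 V.
Drop = (5.983 − 4.688) / 5.983 = 21.7 %.

21.7 %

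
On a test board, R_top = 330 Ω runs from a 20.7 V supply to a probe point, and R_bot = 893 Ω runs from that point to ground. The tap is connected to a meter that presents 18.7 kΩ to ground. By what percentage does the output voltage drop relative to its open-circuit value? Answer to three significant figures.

The divider's output (Thévenin) resistance is R_top‖R_bot = 241.0 Ω.
Fractional drop under load = R_th/(R_th + R_L) = 241.0 / (241.0 + 18700) = 0.01272.
So the output falls by 1.27 %.

1.27 %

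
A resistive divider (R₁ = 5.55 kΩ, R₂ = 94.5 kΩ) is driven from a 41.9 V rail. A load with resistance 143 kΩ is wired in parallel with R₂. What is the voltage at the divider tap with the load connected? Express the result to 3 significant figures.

The load sits in parallel with R₂: R₂‖R_L = (94.5 × 143) / (94.5 + 143) = 56.90 kΩ.
V_out = 41.9 × 56.90 / (5.55 + 56.90) = 41.9 × 56.90/62.45 = 38.2 V.
(Unloaded it would have been 39.6 V.)

V_out ≈ 38.2 V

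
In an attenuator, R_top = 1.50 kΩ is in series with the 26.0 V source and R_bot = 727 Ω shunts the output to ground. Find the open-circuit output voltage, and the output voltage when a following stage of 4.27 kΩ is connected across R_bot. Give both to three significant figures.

Open-circuit: V = 26.0 × 727/(1500 + 727) = 8.49 V.
With the load, R_bot becomes R_bot‖R_L = 621.2 Ω, so V = 26.0 × 621.2/2121 = 7.61 V.

Unloaded: 8.49 V; loaded: 7.61 V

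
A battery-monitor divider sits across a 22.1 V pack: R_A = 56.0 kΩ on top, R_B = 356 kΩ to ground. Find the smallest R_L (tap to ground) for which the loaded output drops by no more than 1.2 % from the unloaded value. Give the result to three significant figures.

R_L(min) ≈ 3.98 MΩ

Output resistance R_th = R_A‖R_B = (56.0 × 356)/412.0 = 48.39 kΩ.
The fractional drop is R_th/(R_th + R_L); requiring this ≤ 0.0120 gives R_L ≥ R_th(1/0.0120 − 1) = 48.39 × 82.33 = 3.98 MΩ.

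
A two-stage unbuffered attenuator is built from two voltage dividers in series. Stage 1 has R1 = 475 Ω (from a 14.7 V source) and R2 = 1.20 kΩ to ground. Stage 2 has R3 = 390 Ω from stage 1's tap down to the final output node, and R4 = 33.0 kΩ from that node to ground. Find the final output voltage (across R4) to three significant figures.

V_out ≈ 10.3 V

Stage 2 presents R3+R4 = 33390 Ω as a load on stage 1's tap.
Stage 1's lower leg becomes R2‖(R3+R4) = 1158 Ω, so V_mid = 14.7 × 1158/1633 = 10.43 V.
Stage 2 is itself unloaded: V_out = V_mid × R4/(R3+R4) = 10.43 × 33000/33390 = 10.3 V.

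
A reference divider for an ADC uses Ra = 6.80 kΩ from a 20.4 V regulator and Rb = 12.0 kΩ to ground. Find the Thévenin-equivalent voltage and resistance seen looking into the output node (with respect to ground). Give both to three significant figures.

V_th is the open-circuit tap voltage: 20.4 × 12.0/(6.80 + 12.0) = 13.0 V.
With the supply zeroed, Ra and Rb appear in parallel from the tap: R_th = Ra‖Rb = (6.80 × 12.0)/18.80 = 4.34 kΩ.

V_th = 13.0 V, R_th = 4.34 kΩ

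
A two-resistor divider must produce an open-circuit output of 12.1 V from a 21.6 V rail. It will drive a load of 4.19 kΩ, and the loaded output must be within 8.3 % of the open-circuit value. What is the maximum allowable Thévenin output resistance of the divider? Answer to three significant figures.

Loading drop = R_th/(R_th + R_L) ≤ 0.0830, so R_th ≤ R_L · ε/(1−ε) = 4.19 kΩ × 0.0830/0.9170 = 379 Ω.

R_th ≤ 379 Ω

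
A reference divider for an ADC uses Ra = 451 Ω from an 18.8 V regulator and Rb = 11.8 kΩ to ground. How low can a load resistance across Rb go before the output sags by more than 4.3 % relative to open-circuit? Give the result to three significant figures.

Output resistance R_th = Ra‖Rb = (451 × 11800)/12250 = 434.4 Ω.
The fractional drop is R_th/(R_th + R_L); requiring this ≤ 0.0430 gives R_L ≥ R_th(1/0.0430 − 1) = 434.4 × 22.26 = 9.67 kΩ.

R_L(min) ≈ 9.67 kΩ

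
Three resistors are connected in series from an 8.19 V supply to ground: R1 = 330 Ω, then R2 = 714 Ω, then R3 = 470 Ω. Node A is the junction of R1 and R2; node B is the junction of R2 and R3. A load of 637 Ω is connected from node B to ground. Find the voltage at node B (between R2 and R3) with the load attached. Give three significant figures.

At node B, R3 is in parallel with the load: R3‖R_L = 270.5 Ω.
Below node A the resistance is R2 + (R3‖R_L) = 984.5 Ω, so V_A = 8.19 × 984.5/1314 = 6.134 V.
Then V_B = V_A × (R3‖R_L)/(R2 + R3‖R_L) = 6.134 × 270.5/984.5 = 1.69 V.

V ≈ 1.69 V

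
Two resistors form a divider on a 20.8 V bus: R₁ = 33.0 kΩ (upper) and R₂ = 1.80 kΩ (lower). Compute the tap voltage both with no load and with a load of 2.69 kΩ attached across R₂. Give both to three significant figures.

Unloaded: 1.08 V; loaded: 0.658 V

Open-circuit: V = 20.8 × 1.80/(33.0 + 1.80) = 1.08 V.
With the load, R₂ becomes R₂‖R_L = 1.078 kΩ, so V = 20.8 × 1.078/34.08 = 0.658 V.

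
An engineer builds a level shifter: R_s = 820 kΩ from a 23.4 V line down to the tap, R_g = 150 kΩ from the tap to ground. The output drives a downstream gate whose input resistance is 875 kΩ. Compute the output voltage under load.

V_out ≈ 3.16 V

The load sits in parallel with R_g: R_g‖R_L = (150 × 875) / (150 + 875) = 128.0 kΩ.
V_out = 23.4 × 128.0 / (820 + 128.0) = 23.4 × 128.0/948.0 = 3.16 V.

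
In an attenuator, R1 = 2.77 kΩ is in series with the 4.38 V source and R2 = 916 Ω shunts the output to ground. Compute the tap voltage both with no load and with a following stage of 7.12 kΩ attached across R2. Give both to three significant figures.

Unloaded: 1.09 V; loaded: 0.993 V

Open-circuit: V = 4.38 × 916/(2770 + 916) = 1.09 V.
With the load, R2 becomes R2‖R_L = 811.6 Ω, so V = 4.38 × 811.6/3582 = 0.993 V.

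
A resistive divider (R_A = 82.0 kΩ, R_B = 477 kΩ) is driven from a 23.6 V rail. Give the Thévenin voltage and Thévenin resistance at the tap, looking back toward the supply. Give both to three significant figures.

V_th = 20.1 V, R_th = 70.0 kΩ

V_th is the open-circuit tap voltage: 23.6 × 477/(82.0 + 477) = 20.1 V.
With the supply zeroed, R_A and R_B appear in parallel from the tap: R_th = R_A‖R_B = (82.0 × 477)/559.0 = 70.0 kΩ.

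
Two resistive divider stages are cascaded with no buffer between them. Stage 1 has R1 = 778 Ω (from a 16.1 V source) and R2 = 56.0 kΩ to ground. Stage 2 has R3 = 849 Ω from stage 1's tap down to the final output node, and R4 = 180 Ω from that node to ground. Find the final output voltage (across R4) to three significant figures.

V_out ≈ 1.59 V

Stage 2 presents R3+R4 = 1029 Ω as a load on stage 1's tap.
Stage 1's lower leg becomes R2‖(R3+R4) = 1010 Ω, so V_mid = 16.1 × 1010/1788 = 9.096 V.
Stage 2 is itself unloaded: V_out = V_mid × R4/(R3+R4) = 9.096 × 180/1029 = 1.59 V.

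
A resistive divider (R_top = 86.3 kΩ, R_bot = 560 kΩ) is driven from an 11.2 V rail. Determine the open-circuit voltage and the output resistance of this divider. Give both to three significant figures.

V_th is the open-circuit tap voltage: 11.2 × 560/(86.3 + 560) = 9.70 V.
With the supply zeroed, R_top and R_bot appear in parallel from the tap: R_th = R_top‖R_bot = (86.3 × 560)/646.3 = 74.8 kΩ.

V_th = 9.70 V, R_th = 74.8 kΩ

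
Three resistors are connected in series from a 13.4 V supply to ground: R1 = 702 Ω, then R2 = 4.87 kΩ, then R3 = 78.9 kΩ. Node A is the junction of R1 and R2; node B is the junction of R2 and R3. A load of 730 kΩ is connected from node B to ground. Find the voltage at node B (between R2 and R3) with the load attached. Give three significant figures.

V ≈ 12.4 V

At node B, R3 is in parallel with the load: R3‖R_L = 71200 Ω.
Below node A the resistance is R2 + (R3‖R_L) = 76070 Ω, so V_A = 13.4 × 76070/76780 = 13.28 V.
Then V_B = V_A × (R3‖R_L)/(R2 + R3‖R_L) = 13.28 × 71200/76070 = 12.4 V.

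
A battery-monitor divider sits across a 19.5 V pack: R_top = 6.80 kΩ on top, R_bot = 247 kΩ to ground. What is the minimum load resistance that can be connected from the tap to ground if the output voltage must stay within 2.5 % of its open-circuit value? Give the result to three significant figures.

R_L(min) ≈ 258 kΩ

Output resistance R_th = R_top‖R_bot = (6.80 × 247)/253.8 = 6.618 kΩ.
The fractional drop is R_th/(R_th + R_L); requiring this ≤ 0.0250 gives R_L ≥ R_th(1/0.0250 − 1) = 6.618 × 39.00 = 258 kΩ.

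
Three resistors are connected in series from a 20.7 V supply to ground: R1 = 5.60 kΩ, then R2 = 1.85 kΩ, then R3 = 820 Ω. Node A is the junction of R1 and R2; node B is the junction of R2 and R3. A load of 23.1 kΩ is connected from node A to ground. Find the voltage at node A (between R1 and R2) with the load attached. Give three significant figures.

V ≈ 6.20 V

Below node A the series string R2+R3 = 2670 Ω sits in parallel with the 23100 Ω load: 2393 Ω.
V_A = 20.7 × 2393/(5600 + 2393) = 6.20 V.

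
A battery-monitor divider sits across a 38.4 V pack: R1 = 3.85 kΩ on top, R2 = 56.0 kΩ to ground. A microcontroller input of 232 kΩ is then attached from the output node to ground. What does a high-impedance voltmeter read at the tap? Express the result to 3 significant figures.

The load sits in parallel with R2: R2‖R_L = (56.0 × 232) / (56.0 + 232) = 45.11 kΩ.
V_out = 38.4 × 45.11 / (3.85 + 45.11) = 38.4 × 45.11/48.96 = 35.4 V.

V_out ≈ 35.4 V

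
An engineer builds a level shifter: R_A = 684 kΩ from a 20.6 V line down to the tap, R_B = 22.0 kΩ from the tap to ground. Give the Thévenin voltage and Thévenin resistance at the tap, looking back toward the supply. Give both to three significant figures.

V_th is the open-circuit tap voltage: 20.6 × 22.0/(684 + 22.0) = 0.642 V.
With the supply zeroed, R_A and R_B appear in parallel from the tap: R_th = R_A‖R_B = (684 × 22.0)/706.0 = 21.3 kΩ.

V_th = 0.642 V, R_th = 21.3 kΩ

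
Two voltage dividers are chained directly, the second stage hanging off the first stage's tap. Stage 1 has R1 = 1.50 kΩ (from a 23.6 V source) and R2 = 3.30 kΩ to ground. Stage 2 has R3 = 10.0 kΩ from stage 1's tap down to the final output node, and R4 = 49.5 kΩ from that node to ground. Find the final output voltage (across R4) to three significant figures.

V_out ≈ 13.3 V

Stage 2 presents R3+R4 = 59.50 kΩ as a load on stage 1's tap.
Stage 1's lower leg becomes R2‖(R3+R4) = 3.127 kΩ, so V_mid = 23.6 × 3.127/4.627 = 15.95 V.
Stage 2 is itself unloaded: V_out = V_mid × R4/(R3+R4) = 15.95 × 49.5/59.50 = 13.3 V.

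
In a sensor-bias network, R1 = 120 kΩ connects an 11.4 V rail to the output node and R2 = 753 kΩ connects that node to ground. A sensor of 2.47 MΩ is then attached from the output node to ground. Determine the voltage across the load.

The load sits in parallel with R2: R2‖R_L = (753 × 2470) / (753 + 2470) = 577.1 kΩ.
V_out = 11.4 × 577.1 / (120 + 577.1) = 11.4 × 577.1/697.1 = 9.44 V.
(Unloaded it would have been 9.83 V.)

V_out ≈ 9.44 V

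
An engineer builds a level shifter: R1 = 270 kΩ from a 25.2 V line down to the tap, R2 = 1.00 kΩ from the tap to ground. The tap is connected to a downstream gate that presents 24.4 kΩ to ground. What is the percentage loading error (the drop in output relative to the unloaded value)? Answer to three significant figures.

3.92 %

The divider's output (Thévenin) resistance is R1‖R2 = 0.9963 kΩ.
Fractional drop under load = R_th/(R_th + R_L) = 0.9963 / (0.9963 + 24.4) = 0.03923.
So the output falls by 3.92 %.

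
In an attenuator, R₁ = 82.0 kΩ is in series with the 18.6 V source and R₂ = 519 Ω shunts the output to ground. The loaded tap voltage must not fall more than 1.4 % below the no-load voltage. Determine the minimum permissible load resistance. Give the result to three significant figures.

R_L(min) ≈ 36.3 kΩ

Output resistance R_th = R₁‖R₂ = (82000 × 519)/82520 = 515.7 Ω.
The fractional drop is R_th/(R_th + R_L); requiring this ≤ 0.0140 gives R_L ≥ R_th(1/0.0140 − 1) = 515.7 × 70.43 = 36.3 kΩ.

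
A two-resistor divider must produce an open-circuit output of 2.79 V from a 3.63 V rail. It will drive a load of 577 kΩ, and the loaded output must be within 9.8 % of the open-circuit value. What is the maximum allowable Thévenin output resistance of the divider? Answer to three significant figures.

R_th ≤ 62.7 kΩ

Loading drop = R_th/(R_th + R_L) ≤ 0.0980, so R_th ≤ R_L · ε/(1−ε) = 577 kΩ × 0.0980/0.9020 = 62.7 kΩ.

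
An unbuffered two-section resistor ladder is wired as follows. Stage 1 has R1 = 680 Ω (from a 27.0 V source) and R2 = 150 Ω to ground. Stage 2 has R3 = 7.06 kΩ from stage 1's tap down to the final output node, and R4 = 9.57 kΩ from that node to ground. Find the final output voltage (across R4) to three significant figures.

V_out ≈ 2.79 V

Stage 2 presents R3+R4 = 16630 Ω as a load on stage 1's tap.
Stage 1's lower leg becomes R2‖(R3+R4) = 148.7 Ω, so V_mid = 27.0 × 148.7/828.7 = 4.844 V.
Stage 2 is itself unloaded: V_out = V_mid × R4/(R3+R4) = 4.844 × 9570/16630 = 2.79 V.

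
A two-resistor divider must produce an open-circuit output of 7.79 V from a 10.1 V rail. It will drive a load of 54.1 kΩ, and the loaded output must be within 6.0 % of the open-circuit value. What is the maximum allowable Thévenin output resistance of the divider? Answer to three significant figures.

Loading drop = R_th/(R_th + R_L) ≤ 0.0600, so R_th ≤ R_L · ε/(1−ε) = 54.1 kΩ × 0.0600/0.9400 = 3.45 kΩ.
(Any R1, R2 with R2/(R1+R2) = 0.771 and R1‖R2 ≤ 3.45 kΩ will meet the spec.)

R_th ≤ 3.45 kΩ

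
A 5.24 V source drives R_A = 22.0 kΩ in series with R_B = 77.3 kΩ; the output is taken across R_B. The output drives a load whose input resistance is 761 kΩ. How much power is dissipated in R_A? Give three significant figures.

P ≈ 0.0711 mW

Total resistance from the source is R_A + (R_B‖R_L) = 92.17 kΩ, so I = 5.24/92.17 kΩ = 0.05685 mA.
P = I²·R_A = (0.05685 mA)² × 22.0 kΩ = 0.0711 mW.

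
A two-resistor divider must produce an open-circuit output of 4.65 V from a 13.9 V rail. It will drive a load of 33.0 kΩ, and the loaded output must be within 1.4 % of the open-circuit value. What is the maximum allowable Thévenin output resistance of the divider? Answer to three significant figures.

R_th ≤ 469 Ω

Loading drop = R_th/(R_th + R_L) ≤ 0.0140, so R_th ≤ R_L · ε/(1−ε) = 33.0 kΩ × 0.0140/0.9860 = 469 Ω.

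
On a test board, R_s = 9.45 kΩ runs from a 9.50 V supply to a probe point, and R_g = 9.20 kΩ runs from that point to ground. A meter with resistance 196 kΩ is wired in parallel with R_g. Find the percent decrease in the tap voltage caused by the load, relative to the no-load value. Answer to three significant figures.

The divider's output (Thévenin) resistance is R_s‖R_g = 4.662 kΩ.
Fractional drop under load = R_th/(R_th + R_L) = 4.662 / (4.662 + 196) = 0.02323.
So the output falls by 2.32 %.

2.32 %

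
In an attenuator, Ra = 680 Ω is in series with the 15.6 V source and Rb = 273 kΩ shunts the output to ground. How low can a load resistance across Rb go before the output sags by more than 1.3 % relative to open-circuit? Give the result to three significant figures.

R_L(min) ≈ 51.5 kΩ

Output resistance R_th = Ra‖Rb = (680 × 273000)/273700 = 678.3 Ω.
The fractional drop is R_th/(R_th + R_L); requiring this ≤ 0.0130 gives R_L ≥ R_th(1/0.0130 − 1) = 678.3 × 75.92 = 51.5 kΩ.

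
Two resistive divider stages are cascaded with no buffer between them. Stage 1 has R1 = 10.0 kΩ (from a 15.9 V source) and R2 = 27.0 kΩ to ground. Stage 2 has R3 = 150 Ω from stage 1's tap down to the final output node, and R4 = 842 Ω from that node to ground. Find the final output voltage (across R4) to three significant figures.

Stage 2 presents R3+R4 = 992.0 Ω as a load on stage 1's tap.
Stage 1's lower leg becomes R2‖(R3+R4) = 956.8 Ω, so V_mid = 15.9 × 956.8/10960 = 1.389 V.
Stage 2 is itself unloaded: V_out = V_mid × R4/(R3+R4) = 1.389 × 842/992.0 = 1.18 V.

V_out ≈ 1.18 V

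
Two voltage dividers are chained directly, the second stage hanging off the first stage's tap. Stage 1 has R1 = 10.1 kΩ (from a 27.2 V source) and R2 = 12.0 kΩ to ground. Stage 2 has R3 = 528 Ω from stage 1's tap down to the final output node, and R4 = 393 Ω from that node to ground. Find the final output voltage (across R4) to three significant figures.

V_out ≈ 0.906 V

Stage 2 presents R3+R4 = 921.0 Ω as a load on stage 1's tap.
Stage 1's lower leg becomes R2‖(R3+R4) = 855.4 Ω, so V_mid = 27.2 × 855.4/10960 = 2.124 V.
Stage 2 is itself unloaded: V_out = V_mid × R4/(R3+R4) = 2.124 × 393/921.0 = 0.906 V.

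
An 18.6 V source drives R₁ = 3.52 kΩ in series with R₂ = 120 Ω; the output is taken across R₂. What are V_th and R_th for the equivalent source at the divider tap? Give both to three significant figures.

V_th = 0.613 V, R_th = 116 Ω

V_th is the open-circuit tap voltage: 18.6 × 120/(3520 + 120) = 0.613 V.
With the supply zeroed, R₁ and R₂ appear in parallel from the tap: R_th = R₁‖R₂ = (3520 × 120)/3640 = 116 Ω.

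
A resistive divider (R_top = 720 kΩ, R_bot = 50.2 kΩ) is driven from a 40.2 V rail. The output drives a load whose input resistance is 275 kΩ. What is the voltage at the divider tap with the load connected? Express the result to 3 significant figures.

The load sits in parallel with R_bot: R_bot‖R_L = (50.2 × 275) / (50.2 + 275) = 42.45 kΩ.
V_out = 40.2 × 42.45 / (720 + 42.45) = 40.2 × 42.45/762.5 = 2.24 V.

V_out ≈ 2.24 V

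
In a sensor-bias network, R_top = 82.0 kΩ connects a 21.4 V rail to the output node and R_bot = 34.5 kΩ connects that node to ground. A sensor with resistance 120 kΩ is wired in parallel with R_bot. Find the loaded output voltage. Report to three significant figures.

V_out ≈ 5.27 V

The load sits in parallel with R_bot: R_bot‖R_L = (34.5 × 120) / (34.5 + 120) = 26.80 kΩ.
V_out = 21.4 × 26.80 / (82.0 + 26.80) = 21.4 × 26.80/108.8 = 5.27 V.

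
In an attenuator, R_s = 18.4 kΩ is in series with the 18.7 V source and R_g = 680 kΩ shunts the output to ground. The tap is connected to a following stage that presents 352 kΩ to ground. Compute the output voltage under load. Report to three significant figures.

The load sits in parallel with R_g: R_g‖R_L = (680 × 352) / (680 + 352) = 231.9 kΩ.
V_out = 18.7 × 231.9 / (18.4 + 231.9) = 18.7 × 231.9/250.3 = 17.3 V.
(Unloaded it would have been 18.2 V.)

V_out ≈ 17.3 V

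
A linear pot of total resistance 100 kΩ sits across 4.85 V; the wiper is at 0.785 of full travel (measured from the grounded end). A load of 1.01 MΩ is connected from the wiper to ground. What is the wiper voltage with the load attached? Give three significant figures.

The wiper splits the pot into (1−α)R = 21.50 kΩ above and αR = 78.50 kΩ below.
Lower section ‖ load = 72.84 kΩ.
V_wiper = 4.85 × 72.84/(21.50 + 72.84) = 3.74 V.

V ≈ 3.74 V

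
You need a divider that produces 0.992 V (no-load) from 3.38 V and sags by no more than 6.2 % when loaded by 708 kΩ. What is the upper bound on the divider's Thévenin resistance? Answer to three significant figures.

R_th ≤ 46.8 kΩ

Loading drop = R_th/(R_th + R_L) ≤ 0.0620, so R_th ≤ R_L · ε/(1−ε) = 708 kΩ × 0.0620/0.9380 = 46.8 kΩ.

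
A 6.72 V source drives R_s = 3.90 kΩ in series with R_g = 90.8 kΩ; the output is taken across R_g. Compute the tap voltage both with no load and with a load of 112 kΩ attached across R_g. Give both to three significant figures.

Unloaded: 6.44 V; loaded: 6.24 V

Open-circuit: V = 6.72 × 90.8/(3.90 + 90.8) = 6.44 V.
With the load, R_g becomes R_g‖R_L = 50.15 kΩ, so V = 6.72 × 50.15/54.05 = 6.24 V.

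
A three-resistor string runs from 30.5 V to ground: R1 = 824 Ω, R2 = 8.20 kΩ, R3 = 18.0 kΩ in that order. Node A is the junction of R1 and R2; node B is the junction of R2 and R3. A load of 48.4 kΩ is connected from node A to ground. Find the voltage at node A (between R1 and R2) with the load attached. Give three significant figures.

V ≈ 29.1 V

Below node A the series string R2+R3 = 26200 Ω sits in parallel with the 48400 Ω load: 17000 Ω.
V_A = 30.5 × 17000/(824 + 17000) = 29.1 V.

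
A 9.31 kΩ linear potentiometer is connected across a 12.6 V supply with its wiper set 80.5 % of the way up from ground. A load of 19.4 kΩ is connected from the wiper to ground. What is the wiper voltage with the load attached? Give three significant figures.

V ≈ 9.43 V

The wiper splits the pot into (1−α)R = 1.815 kΩ above and αR = 7.495 kΩ below.
Lower section ‖ load = 5.406 kΩ.
V_wiper = 12.6 × 5.406/(1.815 + 5.406) = 9.43 V.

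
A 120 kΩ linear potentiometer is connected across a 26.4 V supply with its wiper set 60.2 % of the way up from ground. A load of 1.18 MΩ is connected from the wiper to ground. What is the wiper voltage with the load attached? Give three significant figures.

The wiper splits the pot into (1−α)R = 47.76 kΩ above and αR = 72.24 kΩ below.
Lower section ‖ load = 68.07 kΩ.
V_wiper = 26.4 × 68.07/(47.76 + 68.07) = 15.5 V.

V ≈ 15.5 V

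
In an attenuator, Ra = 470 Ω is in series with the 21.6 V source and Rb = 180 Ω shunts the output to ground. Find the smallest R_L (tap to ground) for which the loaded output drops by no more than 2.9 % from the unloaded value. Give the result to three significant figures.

Output resistance R_th = Ra‖Rb = (470 × 180)/650.0 = 130.2 Ω.
The fractional drop is R_th/(R_th + R_L); requiring this ≤ 0.0290 gives R_L ≥ R_th(1/0.0290 − 1) = 130.2 × 33.48 = 4.36 kΩ.

R_L(min) ≈ 4.36 kΩ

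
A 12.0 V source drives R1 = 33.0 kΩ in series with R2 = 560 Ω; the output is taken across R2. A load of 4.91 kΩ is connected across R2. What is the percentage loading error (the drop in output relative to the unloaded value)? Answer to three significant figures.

Unloaded V = 12.0 × 560/33560 = 0.20024 V.
Loaded: R2‖R_L = 502.7 Ω, giving V = 12.0 × 502.7/33500 = 0.18005 V.
Drop = (0.20024 − 0.18005) / 0.20024 = 10.1 %.

10.1 %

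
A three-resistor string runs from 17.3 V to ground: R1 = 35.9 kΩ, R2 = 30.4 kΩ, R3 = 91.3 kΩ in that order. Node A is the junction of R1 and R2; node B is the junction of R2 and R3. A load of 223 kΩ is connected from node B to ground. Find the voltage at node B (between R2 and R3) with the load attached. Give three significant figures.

At node B, R3 is in parallel with the load: R3‖R_L = 64.78 kΩ.
Below node A the resistance is R2 + (R3‖R_L) = 95.18 kΩ, so V_A = 17.3 × 95.18/131.1 = 12.56 V.
Then V_B = V_A × (R3‖R_L)/(R2 + R3‖R_L) = 12.56 × 64.78/95.18 = 8.55 V.

V ≈ 8.55 V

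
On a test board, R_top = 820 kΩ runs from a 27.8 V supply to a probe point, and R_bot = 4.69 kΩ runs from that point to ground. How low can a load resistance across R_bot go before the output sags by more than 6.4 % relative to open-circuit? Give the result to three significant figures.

R_L(min) ≈ 68.2 kΩ

Output resistance R_th = R_top‖R_bot = (820 × 4.69)/824.7 = 4.663 kΩ.
The fractional drop is R_th/(R_th + R_L); requiring this ≤ 0.0640 gives R_L ≥ R_th(1/0.0640 − 1) = 4.663 × 14.62 = 68.2 kΩ.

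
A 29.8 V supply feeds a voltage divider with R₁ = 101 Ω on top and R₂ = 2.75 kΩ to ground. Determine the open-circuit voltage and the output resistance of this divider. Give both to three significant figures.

V_th = 28.7 V, R_th = 97.4 Ω

V_th is the open-circuit tap voltage: 29.8 × 2750/(101 + 2750) = 28.7 V.
With the supply zeroed, R₁ and R₂ appear in parallel from the tap: R_th = R₁‖R₂ = (101 × 2750)/2851 = 97.4 Ω.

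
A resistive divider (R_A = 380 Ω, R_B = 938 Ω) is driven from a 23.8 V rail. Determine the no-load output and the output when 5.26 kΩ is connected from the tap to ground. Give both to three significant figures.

Open-circuit: V = 23.8 × 938/(380 + 938) = 16.9 V.
With the load, R_B becomes R_B‖R_L = 796.0 Ω, so V = 23.8 × 796.0/1176 = 16.1 V.

Unloaded: 16.9 V; loaded: 16.1 V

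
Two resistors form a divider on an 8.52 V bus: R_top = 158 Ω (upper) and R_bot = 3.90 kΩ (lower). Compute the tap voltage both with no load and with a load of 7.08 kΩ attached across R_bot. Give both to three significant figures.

Unloaded: 8.19 V; loaded: 8.02 V

Open-circuit: V = 8.52 × 3900/(158 + 3900) = 8.19 V.
With the load, R_bot becomes R_bot‖R_L = 2515 Ω, so V = 8.52 × 2515/2673 = 8.02 V.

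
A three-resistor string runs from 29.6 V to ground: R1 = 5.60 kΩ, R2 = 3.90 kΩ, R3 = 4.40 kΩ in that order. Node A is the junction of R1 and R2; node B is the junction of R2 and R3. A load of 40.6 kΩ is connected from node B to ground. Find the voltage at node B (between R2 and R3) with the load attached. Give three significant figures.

At node B, R3 is in parallel with the load: R3‖R_L = 3.970 kΩ.
Below node A the resistance is R2 + (R3‖R_L) = 7.870 kΩ, so V_A = 29.6 × 7.870/13.47 = 17.29 V.
Then V_B = V_A × (R3‖R_L)/(R2 + R3‖R_L) = 17.29 × 3.970/7.870 = 8.72 V.

V ≈ 8.72 V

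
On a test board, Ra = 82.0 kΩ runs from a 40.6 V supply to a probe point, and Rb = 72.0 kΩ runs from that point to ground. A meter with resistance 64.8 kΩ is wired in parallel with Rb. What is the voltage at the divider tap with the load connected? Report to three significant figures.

The load sits in parallel with Rb: Rb‖R_L = (72.0 × 64.8) / (72.0 + 64.8) = 34.11 kΩ.
V_out = 40.6 × 34.11 / (82.0 + 34.11) = 40.6 × 34.11/116.1 = 11.9 V.

V_out ≈ 11.9 V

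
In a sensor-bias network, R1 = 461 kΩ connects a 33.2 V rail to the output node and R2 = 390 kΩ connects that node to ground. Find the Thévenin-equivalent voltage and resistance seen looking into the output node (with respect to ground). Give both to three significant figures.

V_th is the open-circuit tap voltage: 33.2 × 390/(461 + 390) = 15.2 V.
With the supply zeroed, R1 and R2 appear in parallel from the tap: R_th = R1‖R2 = (461 × 390)/851.0 = 211 kΩ.

V_th = 15.2 V, R_th = 211 kΩ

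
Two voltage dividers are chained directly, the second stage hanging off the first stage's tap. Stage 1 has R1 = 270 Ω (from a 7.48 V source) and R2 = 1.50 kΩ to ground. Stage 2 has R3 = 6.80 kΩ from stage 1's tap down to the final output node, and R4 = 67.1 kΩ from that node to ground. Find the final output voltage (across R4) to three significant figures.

V_out ≈ 5.74 V

Stage 2 presents R3+R4 = 73900 Ω as a load on stage 1's tap.
Stage 1's lower leg becomes R2‖(R3+R4) = 1470 Ω, so V_mid = 7.48 × 1470/1740 = 6.319 V.
Stage 2 is itself unloaded: V_out = V_mid × R4/(R3+R4) = 6.319 × 67100/73900 = 5.74 V.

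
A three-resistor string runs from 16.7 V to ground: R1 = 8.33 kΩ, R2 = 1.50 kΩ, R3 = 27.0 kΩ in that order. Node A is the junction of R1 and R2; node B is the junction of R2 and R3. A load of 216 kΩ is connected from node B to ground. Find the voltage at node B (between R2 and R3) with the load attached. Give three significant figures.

V ≈ 11.8 V

At node B, R3 is in parallel with the load: R3‖R_L = 24.00 kΩ.
Below node A the resistance is R2 + (R3‖R_L) = 25.50 kΩ, so V_A = 16.7 × 25.50/33.83 = 12.59 V.
Then V_B = V_A × (R3‖R_L)/(R2 + R3‖R_L) = 12.59 × 24.00/25.50 = 11.8 V.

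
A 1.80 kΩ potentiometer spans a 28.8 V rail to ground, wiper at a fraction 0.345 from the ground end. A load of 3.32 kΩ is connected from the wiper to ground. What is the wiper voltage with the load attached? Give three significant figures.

V ≈ 8.85 V

The wiper splits the pot into (1−α)R = 1179 Ω above and αR = 621.0 Ω below.
Lower section ‖ load = 523.1 Ω.
V_wiper = 28.8 × 523.1/(1179 + 523.1) = 8.85 V.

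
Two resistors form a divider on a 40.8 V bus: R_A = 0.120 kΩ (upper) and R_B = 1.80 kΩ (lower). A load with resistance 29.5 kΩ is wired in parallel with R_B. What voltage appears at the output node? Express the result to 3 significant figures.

V_out ≈ 38.1 V

The load sits in parallel with R_B: R_B‖R_L = (1800 × 29500) / (1800 + 29500) = 1696 Ω.
V_out = 40.8 × 1696 / (120 + 1696) = 40.8 × 1696/1816 = 38.1 V.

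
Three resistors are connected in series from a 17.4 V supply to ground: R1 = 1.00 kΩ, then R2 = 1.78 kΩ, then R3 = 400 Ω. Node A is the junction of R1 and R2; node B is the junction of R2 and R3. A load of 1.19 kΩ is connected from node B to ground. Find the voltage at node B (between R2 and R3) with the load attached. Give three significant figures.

At node B, R3 is in parallel with the load: R3‖R_L = 299.4 Ω.
Below node A the resistance is R2 + (R3‖R_L) = 2079 Ω, so V_A = 17.4 × 2079/3079 = 11.75 V.
Then V_B = V_A × (R3‖R_L)/(R2 + R3‖R_L) = 11.75 × 299.4/2079 = 1.69 V.

V ≈ 1.69 V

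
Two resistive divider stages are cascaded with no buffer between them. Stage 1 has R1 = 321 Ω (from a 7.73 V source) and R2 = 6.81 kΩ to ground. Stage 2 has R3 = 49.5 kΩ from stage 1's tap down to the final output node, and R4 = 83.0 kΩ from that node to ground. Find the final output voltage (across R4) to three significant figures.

Stage 2 presents R3+R4 = 132500 Ω as a load on stage 1's tap.
Stage 1's lower leg becomes R2‖(R3+R4) = 6477 Ω, so V_mid = 7.73 × 6477/6798 = 7.365 V.
Stage 2 is itself unloaded: V_out = V_mid × R4/(R3+R4) = 7.365 × 83000/132500 = 4.61 V.

V_out ≈ 4.61 V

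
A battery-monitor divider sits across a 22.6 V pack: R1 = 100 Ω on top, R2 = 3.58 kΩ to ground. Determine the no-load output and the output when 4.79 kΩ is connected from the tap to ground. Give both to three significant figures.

Unloaded: 22.0 V; loaded: 21.5 V

Open-circuit: V = 22.6 × 3580/(100 + 3580) = 22.0 V.
With the load, R2 becomes R2‖R_L = 2049 Ω, so V = 22.6 × 2049/2149 = 21.5 V.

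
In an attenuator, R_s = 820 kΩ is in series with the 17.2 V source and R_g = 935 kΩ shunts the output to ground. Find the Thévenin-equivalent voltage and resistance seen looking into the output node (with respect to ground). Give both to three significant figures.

V_th = 9.16 V, R_th = 437 kΩ

V_th is the open-circuit tap voltage: 17.2 × 935/(820 + 935) = 9.16 V.
With the supply zeroed, R_s and R_g appear in parallel from the tap: R_th = R_s‖R_g = (820 × 935)/1755 = 437 kΩ.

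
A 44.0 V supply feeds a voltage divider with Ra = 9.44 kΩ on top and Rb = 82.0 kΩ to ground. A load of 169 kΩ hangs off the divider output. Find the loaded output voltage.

The load sits in parallel with Rb: Rb‖R_L = (82.0 × 169) / (82.0 + 169) = 55.21 kΩ.
V_out = 44.0 × 55.21 / (9.44 + 55.21) = 44.0 × 55.21/64.65 = 37.6 V.
(Unloaded it would have been 39.5 V.)

V_out ≈ 37.6 V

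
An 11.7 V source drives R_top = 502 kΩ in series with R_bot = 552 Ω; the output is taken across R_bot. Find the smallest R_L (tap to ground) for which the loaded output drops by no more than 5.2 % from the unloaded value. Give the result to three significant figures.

Output resistance R_th = R_top‖R_bot = (502000 × 552)/502600 = 551.4 Ω.
The fractional drop is R_th/(R_th + R_L); requiring this ≤ 0.0520 gives R_L ≥ R_th(1/0.0520 − 1) = 551.4 × 18.23 = 10.1 kΩ.

R_L(min) ≈ 10.1 kΩ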